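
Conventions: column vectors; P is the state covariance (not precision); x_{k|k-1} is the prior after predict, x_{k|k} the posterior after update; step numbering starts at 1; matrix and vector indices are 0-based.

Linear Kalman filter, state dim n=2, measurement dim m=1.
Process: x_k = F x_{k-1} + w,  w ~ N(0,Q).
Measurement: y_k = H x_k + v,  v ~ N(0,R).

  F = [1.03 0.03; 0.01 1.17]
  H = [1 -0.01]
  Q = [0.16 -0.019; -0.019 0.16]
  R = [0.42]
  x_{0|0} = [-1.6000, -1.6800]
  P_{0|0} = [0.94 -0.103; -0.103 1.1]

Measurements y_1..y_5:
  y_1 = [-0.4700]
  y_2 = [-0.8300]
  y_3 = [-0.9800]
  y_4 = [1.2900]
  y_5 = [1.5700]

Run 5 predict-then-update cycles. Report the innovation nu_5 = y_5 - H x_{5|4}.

innov = [1.5985]

step 1: x^-=[-1.6984, -1.9816]  P^-=[1.1519 -0.0949; -0.0949 1.6635]  S=[1.5739]  K=[0.7324; -0.0708]  nu=[1.2086]  x^+=[-0.8132, -2.0672]  P^+=[0.3075 -0.0132; -0.0132 1.6556]
step 2: x^-=[-0.8996, -2.4268]  P^-=[0.4869 0.0264; 0.0264 2.4260]  S=[0.9066]  K=[0.5368; 0.0023]  nu=[0.0453]  x^+=[-0.8753, -2.4267]  P^+=[0.2257 0.0252; 0.0252 2.4260]
step 3: x^-=[-0.9743, -2.8480]  P^-=[0.4032 0.0989; 0.0989 3.4816]  S=[0.8215]  K=[0.4896; 0.0780]  nu=[-0.0342]  x^+=[-0.9910, -2.8506]  P^+=[0.2063 0.0675; 0.0675 3.4766]
step 4: x^-=[-1.1063, -3.3451]  P^-=[0.3862 0.1866; 0.1866 4.9207]  S=[0.8029]  K=[0.4786; 0.1711]  nu=[2.3628]  x^+=[0.0246, -2.9410]  P^+=[0.2022 0.1208; 0.1208 4.8972]
step 5: x^-=[-0.0629, -3.4407]  P^-=[0.3864 0.3006; 0.3006 6.8667]  S=[0.8011]  K=[0.4786; 0.2895]  nu=[1.5985]  x^+=[0.7022, -2.9779]  P^+=[0.2029 0.1896; 0.1896 6.7995]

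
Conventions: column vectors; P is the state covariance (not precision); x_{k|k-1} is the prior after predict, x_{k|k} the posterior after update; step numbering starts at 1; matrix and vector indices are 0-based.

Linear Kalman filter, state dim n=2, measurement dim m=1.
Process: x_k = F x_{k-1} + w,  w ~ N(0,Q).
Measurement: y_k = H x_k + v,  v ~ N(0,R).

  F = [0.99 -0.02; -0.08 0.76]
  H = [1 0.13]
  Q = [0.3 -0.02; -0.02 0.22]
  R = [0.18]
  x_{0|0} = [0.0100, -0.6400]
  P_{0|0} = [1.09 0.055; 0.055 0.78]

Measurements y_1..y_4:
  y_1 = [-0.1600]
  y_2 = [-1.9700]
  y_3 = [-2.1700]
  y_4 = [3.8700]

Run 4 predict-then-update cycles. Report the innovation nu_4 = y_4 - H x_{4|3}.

innov = [5.7681]

step 1: x^-=[0.0227, -0.4872]  P^-=[1.3664 -0.0767; -0.0767 0.6708]  S=[1.5378]  K=[0.8821; 0.0068]  nu=[-0.1194]  x^+=[-0.0826, -0.4880]  P^+=[0.1699 -0.0860; -0.0860 0.6707]
step 2: x^-=[-0.0720, -0.3643]  P^-=[0.4702 -0.1085; -0.1085 0.6190]  S=[0.6325]  K=[0.7212; -0.0443]  nu=[-1.8506]  x^+=[-1.4066, -0.2823]  P^+=[0.1413 -0.0883; -0.0883 0.6177]
step 3: x^-=[-1.3869, -0.1020]  P^-=[0.4422 -0.1071; -0.1071 0.5884]  S=[0.6043]  K=[0.7087; -0.0507]  nu=[-0.7698]  x^+=[-1.9325, -0.0630]  P^+=[0.1387 -0.0854; -0.0854 0.5869]
step 4: x^-=[-1.9119, 0.1067]  P^-=[0.4395 -0.1043; -0.1043 0.5703]  S=[0.6021]  K=[0.7075; -0.0501]  nu=[5.7681]  x^+=[2.1692, -0.1824]  P^+=[0.1381 -0.0830; -0.0830 0.5687]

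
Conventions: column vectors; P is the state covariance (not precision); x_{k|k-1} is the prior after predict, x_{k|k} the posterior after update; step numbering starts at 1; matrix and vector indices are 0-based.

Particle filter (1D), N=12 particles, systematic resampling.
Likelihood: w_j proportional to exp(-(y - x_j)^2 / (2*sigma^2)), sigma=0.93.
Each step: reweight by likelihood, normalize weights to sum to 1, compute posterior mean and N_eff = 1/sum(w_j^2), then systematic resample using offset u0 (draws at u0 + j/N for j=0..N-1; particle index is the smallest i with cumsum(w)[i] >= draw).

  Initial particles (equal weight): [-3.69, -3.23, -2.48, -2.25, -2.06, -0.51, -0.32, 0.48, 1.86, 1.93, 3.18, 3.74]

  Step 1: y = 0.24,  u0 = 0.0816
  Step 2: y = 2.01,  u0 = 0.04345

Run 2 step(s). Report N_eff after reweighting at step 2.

step 1: w=[0.0000, 0.0003, 0.0046, 0.0092, 0.0155, 0.2382, 0.2751, 0.3190, 0.0723, 0.0633, 0.0022, 0.0003]  mean=0.1433  Neff=4.1022  idx=[5, 5, 5, 6, 6, 6, 7, 7, 7, 7, 8, 10]
step 2: w=[0.0095, 0.0095, 0.0095, 0.0162, 0.0162, 0.0162, 0.0964, 0.0964, 0.0964, 0.0964, 0.3683, 0.1691]  mean=1.3778  Neff=4.9394  idx=[3, 6, 7, 8, 9, 9, 10, 10, 10, 10, 11, 11]

N_eff = 4.9394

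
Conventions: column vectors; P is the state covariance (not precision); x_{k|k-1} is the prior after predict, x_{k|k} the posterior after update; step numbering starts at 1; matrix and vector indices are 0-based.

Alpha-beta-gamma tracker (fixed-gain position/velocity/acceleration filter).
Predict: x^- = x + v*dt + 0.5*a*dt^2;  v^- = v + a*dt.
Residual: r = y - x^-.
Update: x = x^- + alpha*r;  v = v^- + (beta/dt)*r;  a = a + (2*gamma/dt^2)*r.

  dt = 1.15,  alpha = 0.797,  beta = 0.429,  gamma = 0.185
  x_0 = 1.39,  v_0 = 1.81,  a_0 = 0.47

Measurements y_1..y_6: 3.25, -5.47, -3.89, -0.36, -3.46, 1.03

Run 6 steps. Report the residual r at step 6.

resid = 5.2527

step 1: x_pred=3.7823  r=-0.5323  x^+=3.3581  v^+=2.1519  a^+=0.3211
step 2: x_pred=6.0451  r=-11.5151  x^+=-3.1324  v^+=-1.7745  a^+=-2.9005
step 3: x_pred=-7.0910  r=3.2010  x^+=-4.5398  v^+=-3.9159  a^+=-2.0050
step 4: x_pred=-10.3689  r=10.0089  x^+=-2.3918  v^+=-2.4879  a^+=0.7953
step 5: x_pred=-4.7270  r=1.2670  x^+=-3.7172  v^+=-1.1007  a^+=1.1497
step 6: x_pred=-4.2227  r=5.2527  x^+=-0.0363  v^+=2.1810  a^+=2.6193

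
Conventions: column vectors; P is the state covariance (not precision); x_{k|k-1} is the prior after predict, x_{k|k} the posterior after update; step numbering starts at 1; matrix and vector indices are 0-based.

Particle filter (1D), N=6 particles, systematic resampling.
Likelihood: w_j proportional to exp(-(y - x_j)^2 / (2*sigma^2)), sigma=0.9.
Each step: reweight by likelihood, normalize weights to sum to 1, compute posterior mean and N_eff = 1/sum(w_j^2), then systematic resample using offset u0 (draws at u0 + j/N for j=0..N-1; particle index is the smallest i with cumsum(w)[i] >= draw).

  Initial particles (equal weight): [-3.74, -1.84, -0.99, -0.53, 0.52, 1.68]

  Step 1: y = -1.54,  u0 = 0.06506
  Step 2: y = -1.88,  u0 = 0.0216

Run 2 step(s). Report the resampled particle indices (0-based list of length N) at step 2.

resampled_idx = [0, 0, 1, 2, 3, 4]

step 1: w=[0.0207, 0.3888, 0.3410, 0.2189, 0.0299, 0.0007]  mean=-1.2297  Neff=3.1580  idx=[1, 1, 1, 2, 2, 3]
step 2: w=[0.2196, 0.2196, 0.2196, 0.1348, 0.1348, 0.0714]  mean=-1.5173  Neff=5.3707  idx=[0, 0, 1, 2, 3, 4]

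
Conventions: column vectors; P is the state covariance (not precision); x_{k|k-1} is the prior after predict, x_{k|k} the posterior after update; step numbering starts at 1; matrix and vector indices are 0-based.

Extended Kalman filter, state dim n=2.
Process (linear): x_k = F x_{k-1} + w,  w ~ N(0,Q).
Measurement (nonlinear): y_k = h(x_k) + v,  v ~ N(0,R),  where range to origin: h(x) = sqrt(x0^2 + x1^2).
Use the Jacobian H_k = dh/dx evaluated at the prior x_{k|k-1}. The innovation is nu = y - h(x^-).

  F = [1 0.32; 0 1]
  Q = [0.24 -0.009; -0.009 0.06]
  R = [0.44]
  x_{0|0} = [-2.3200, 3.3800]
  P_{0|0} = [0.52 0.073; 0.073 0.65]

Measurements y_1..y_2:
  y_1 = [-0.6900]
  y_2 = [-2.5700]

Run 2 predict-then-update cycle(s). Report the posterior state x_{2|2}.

step 1: x^-=[-1.2384, 3.3800]  P^-=[0.8733 0.2720; 0.2720 0.7100]  H_jac=[-0.3440 0.9390]  S=[0.9936]  K=[-0.0453; 0.5768]  nu=[-4.2897]  x^+=[-1.0440, 0.9058]  P^+=[0.8712 0.2980; 0.2980 0.3795]
step 2: x^-=[-0.7541, 0.9058]  P^-=[1.3408 0.4104; 0.4104 0.4395]  H_jac=[-0.6398 0.7685]  S=[0.8449]  K=[-0.6421; 0.0889]  nu=[-3.7486]  x^+=[1.6529, 0.5724]  P^+=[0.9924 0.4586; 0.4586 0.4328]

x_post = [1.6529, 0.5724]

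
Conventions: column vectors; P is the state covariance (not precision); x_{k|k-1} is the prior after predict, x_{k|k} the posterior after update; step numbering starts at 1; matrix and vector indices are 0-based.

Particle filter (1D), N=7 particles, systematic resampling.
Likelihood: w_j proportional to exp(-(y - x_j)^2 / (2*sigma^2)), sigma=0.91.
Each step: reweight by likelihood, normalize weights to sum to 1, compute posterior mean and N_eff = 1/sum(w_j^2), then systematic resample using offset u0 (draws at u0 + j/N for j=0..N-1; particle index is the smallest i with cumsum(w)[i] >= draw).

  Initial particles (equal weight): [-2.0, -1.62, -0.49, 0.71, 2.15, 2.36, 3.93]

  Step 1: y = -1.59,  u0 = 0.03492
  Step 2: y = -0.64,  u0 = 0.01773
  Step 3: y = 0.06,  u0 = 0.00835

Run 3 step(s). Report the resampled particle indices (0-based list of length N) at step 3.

step 1: w=[0.3724, 0.4120, 0.1985, 0.0169, 0.0001, 0.0000, 0.0000]  mean=-1.4973  Neff=2.8723  idx=[0, 0, 0, 1, 1, 1, 2]
step 2: w=[0.0897, 0.0897, 0.0897, 0.1535, 0.1535, 0.1535, 0.2704]  mean=-1.4167  Neff=5.9548  idx=[0, 1, 3, 4, 5, 6, 6]
step 3: w=[0.0326, 0.0326, 0.0769, 0.0769, 0.0769, 0.3521, 0.3521]  mean=-0.8491  Neff=3.7346  idx=[0, 3, 4, 5, 5, 6, 6]

resampled_idx = [0, 3, 4, 5, 5, 6, 6]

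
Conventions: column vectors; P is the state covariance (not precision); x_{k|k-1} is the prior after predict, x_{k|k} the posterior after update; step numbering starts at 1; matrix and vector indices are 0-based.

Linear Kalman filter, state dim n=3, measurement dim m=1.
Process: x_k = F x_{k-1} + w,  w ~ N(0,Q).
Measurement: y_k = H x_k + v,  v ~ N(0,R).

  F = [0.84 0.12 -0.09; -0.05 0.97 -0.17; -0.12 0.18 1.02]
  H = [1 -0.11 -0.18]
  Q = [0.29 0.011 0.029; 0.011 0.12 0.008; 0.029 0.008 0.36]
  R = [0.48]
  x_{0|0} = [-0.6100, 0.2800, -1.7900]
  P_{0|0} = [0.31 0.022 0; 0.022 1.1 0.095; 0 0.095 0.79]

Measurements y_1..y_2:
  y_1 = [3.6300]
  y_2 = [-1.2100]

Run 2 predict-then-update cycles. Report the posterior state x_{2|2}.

step 1: x^-=[-0.3177, 0.6064, -1.7022]  P^-=[0.5334 0.1457 -0.0379; 0.1457 1.1451 0.1533; -0.0379 0.1533 1.2560]  S=[1.0556]  K=[0.4966; -0.0075; -0.2661]  nu=[3.7080]  x^+=[1.5236, 0.5787, -2.6887]  P^+=[0.2731 0.1496 0.1015; 0.1496 1.1451 0.1512; 0.1015 0.1512 1.1812]
step 2: x^-=[1.5912, 0.9423, -2.8212]  P^-=[0.5203 0.2415 0.0424; 0.2415 1.1696 0.1278; 0.0424 0.1278 1.6542]  S=[1.0047]  K=[0.4838; 0.0895; -0.2682]  nu=[-3.2054]  x^+=[0.0404, 0.6555, -1.9616]  P^+=[0.2851 0.1981 0.1727; 0.1981 1.1615 0.1519; 0.1727 0.1519 1.5819]

x_post = [0.0404, 0.6555, -1.9616]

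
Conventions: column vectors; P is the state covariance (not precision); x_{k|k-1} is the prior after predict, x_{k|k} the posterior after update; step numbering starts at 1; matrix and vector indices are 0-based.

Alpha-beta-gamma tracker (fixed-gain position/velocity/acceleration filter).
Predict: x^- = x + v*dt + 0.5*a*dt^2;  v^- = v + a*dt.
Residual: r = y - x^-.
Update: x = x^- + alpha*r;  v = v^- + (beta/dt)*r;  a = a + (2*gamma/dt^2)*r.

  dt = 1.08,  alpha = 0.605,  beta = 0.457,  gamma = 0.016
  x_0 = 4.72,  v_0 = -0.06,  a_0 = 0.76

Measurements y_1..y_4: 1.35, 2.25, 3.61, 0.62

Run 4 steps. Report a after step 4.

a_post = 0.5740

step 1: x_pred=5.0984  r=-3.7484  x^+=2.8306  v^+=-0.8253  a^+=0.6572
step 2: x_pred=2.3225  r=-0.0725  x^+=2.2786  v^+=-0.1463  a^+=0.6552
step 3: x_pred=2.5027  r=1.1073  x^+=3.1726  v^+=1.0298  a^+=0.6856
step 4: x_pred=4.6847  r=-4.0647  x^+=2.2255  v^+=0.0503  a^+=0.5740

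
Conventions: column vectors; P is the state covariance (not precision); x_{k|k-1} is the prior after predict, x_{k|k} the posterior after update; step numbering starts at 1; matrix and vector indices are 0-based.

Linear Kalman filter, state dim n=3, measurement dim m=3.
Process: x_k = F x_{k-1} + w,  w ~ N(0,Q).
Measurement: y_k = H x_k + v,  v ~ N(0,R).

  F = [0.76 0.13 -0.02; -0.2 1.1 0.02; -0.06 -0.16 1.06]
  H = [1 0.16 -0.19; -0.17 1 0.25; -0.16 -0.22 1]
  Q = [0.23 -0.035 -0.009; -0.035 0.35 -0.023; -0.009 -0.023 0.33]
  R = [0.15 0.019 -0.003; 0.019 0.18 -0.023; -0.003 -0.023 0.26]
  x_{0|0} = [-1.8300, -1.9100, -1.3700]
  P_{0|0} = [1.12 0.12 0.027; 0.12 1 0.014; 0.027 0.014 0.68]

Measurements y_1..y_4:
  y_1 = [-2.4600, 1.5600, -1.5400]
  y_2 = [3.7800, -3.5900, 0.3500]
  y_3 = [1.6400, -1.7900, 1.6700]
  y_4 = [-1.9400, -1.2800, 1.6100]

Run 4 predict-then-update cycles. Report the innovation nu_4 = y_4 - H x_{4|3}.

step 1: x^-=[-1.6117, -1.7624, -1.0368]  P^-=[0.9169 0.0349 -0.0871; 0.0349 1.5527 -0.1647; -0.0871 -0.1647 1.1178]  S=[1.2013 0.0926 -0.5483; 0.0926 1.7422 -0.2018; -0.5483 -0.2018 1.5792]  K=[0.8485 -0.1122 0.1273; 0.1168 0.8375 -0.1765; 0.0752 0.1615 0.7863]  nu=[-0.7633, 3.3076, -1.1488]  x^+=[-2.7769, 1.1214, -1.4635]  P^+=[0.1349 0.0021 0.0552; 0.0021 0.1646 -0.0290; 0.0552 -0.0290 0.2030]
step 2: x^-=[-1.9354, 1.7596, -1.5642]  P^-=[0.3097 -0.0287 0.0173; -0.0287 0.5520 -0.0916; 0.0173 -0.0916 0.5656]  S=[0.4840 0.0185 -0.1731; 0.0185 0.7388 -0.0813; -0.1731 -0.0813 0.8930]  K=[0.6594 -0.1110 0.0886; 0.0770 0.7039 -0.1544; 0.0173 0.1366 0.6686]  nu=[5.1366, -5.2876, 1.9916]  x^+=[2.2155, -1.8742, -0.8660]  P^+=[0.1044 -0.0017 0.0399; -0.0017 0.1380 -0.0265; 0.0399 -0.0265 0.1712]
step 3: x^-=[1.4574, -2.5220, -0.7510]  P^-=[0.2913 -0.0313 0.0085; -0.0313 0.5205 -0.0817; 0.0085 -0.0817 0.5302]  S=[0.4655 0.0118 -0.1687; 0.0118 0.7112 -0.0722; -0.1687 -0.0722 0.8538]  K=[0.6438 -0.1131 0.0811; 0.0728 0.6942 -0.1508; 0.0071 0.1357 0.6532]  nu=[0.4434, 1.1676, 2.0994]  x^+=[1.7810, -1.9959, 0.7819]  P^+=[0.1016 -0.0021 0.0375; -0.0021 0.1359 -0.0258; 0.0375 -0.0258 0.1670]
step 4: x^-=[1.0785, -2.5361, 1.0413]  P^-=[0.2897 -0.0316 0.0069; -0.0316 0.5181 -0.0801; 0.0069 -0.0801 0.5255]  S=[0.4640 0.0110 -0.1687; 0.0110 0.7094 -0.0710; -0.1687 -0.0710 0.8488]  K=[0.6422 -0.1134 0.0799; 0.0724 0.6935 -0.1503; 0.0056 0.1357 0.6510]  nu=[-2.4148, 1.1791, 0.1833]  x^+=[-0.5915, -1.9208, 1.3071]  P^+=[0.1013 -0.0021 0.0372; -0.0021 0.1357 -0.0257; 0.0372 -0.0257 0.1664]

innov = [-2.4148, 1.1791, 0.1833]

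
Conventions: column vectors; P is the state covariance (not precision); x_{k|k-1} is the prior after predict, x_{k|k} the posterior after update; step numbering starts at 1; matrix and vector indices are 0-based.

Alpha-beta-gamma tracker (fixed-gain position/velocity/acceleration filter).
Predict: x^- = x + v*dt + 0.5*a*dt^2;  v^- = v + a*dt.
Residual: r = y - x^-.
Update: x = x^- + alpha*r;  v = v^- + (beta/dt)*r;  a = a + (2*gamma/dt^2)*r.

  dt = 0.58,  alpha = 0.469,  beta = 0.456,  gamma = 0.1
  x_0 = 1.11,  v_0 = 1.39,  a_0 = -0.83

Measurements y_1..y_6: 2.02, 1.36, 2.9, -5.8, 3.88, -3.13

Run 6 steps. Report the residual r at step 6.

step 1: x_pred=1.7766  r=0.2434  x^+=1.8908  v^+=1.1000  a^+=-0.6853
step 2: x_pred=2.4135  r=-1.0535  x^+=1.9194  v^+=-0.1257  a^+=-1.3116
step 3: x_pred=1.6258  r=1.2742  x^+=2.2234  v^+=0.1153  a^+=-0.5541
step 4: x_pred=2.1971  r=-7.9971  x^+=-1.5535  v^+=-6.4935  a^+=-5.3086
step 5: x_pred=-6.2127  r=10.0927  x^+=-1.4792  v^+=-1.6375  a^+=0.6918
step 6: x_pred=-2.3126  r=-0.8174  x^+=-2.6960  v^+=-1.8789  a^+=0.2058

resid = -0.8174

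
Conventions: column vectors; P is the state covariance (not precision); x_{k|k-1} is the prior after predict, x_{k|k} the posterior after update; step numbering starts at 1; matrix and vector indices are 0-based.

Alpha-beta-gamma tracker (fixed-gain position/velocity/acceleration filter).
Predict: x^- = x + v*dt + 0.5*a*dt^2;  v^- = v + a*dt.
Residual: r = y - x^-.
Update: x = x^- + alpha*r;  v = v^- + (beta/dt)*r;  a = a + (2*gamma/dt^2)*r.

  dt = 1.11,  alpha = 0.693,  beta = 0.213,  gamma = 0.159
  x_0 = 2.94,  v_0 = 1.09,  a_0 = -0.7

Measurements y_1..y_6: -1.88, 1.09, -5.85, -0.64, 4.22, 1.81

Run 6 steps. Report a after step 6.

a_post = 4.0799

step 1: x_pred=3.7187  r=-5.5987  x^+=-0.1612  v^+=-0.7613  a^+=-2.1450
step 2: x_pred=-2.3277  r=3.4177  x^+=0.0408  v^+=-2.4864  a^+=-1.2629
step 3: x_pred=-3.4972  r=-2.3528  x^+=-5.1277  v^+=-4.3397  a^+=-1.8701
step 4: x_pred=-11.0969  r=10.4569  x^+=-3.8503  v^+=-4.4090  a^+=0.8287
step 5: x_pred=-8.2337  r=12.4537  x^+=0.3967  v^+=-1.0993  a^+=4.0430
step 6: x_pred=1.6671  r=0.1429  x^+=1.7661  v^+=3.4158  a^+=4.0799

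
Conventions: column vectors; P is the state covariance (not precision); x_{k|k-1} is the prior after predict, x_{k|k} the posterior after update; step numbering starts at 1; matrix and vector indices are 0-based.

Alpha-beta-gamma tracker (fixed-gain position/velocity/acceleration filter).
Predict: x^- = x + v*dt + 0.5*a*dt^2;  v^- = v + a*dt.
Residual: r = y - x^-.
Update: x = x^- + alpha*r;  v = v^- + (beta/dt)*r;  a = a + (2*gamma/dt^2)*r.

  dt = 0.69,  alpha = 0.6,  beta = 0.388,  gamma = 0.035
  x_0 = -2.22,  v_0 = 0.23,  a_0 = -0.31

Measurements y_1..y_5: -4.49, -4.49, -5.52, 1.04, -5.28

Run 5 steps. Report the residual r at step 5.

resid = -4.7447

step 1: x_pred=-2.1351  r=-2.3549  x^+=-3.5480  v^+=-1.3081  a^+=-0.6562
step 2: x_pred=-4.6068  r=0.1168  x^+=-4.5367  v^+=-1.6952  a^+=-0.6391
step 3: x_pred=-5.8586  r=0.3386  x^+=-5.6554  v^+=-1.9458  a^+=-0.5893
step 4: x_pred=-7.1383  r=8.1783  x^+=-2.2313  v^+=2.2464  a^+=0.6132
step 5: x_pred=-0.5353  r=-4.7447  x^+=-3.3821  v^+=0.0015  a^+=-0.0844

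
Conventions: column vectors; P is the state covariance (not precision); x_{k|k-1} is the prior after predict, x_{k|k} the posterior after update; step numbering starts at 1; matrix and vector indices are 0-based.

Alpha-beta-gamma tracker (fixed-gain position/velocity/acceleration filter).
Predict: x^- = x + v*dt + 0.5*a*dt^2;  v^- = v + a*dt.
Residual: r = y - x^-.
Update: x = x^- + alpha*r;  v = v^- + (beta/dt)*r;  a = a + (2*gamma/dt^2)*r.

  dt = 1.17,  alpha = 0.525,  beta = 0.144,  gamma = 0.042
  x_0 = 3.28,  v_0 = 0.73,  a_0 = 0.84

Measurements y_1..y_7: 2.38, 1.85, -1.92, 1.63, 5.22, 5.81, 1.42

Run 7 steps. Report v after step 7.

step 1: x_pred=4.7090  r=-2.3290  x^+=3.4863  v^+=1.4261  a^+=0.6971
step 2: x_pred=5.6320  r=-3.7820  x^+=3.6465  v^+=1.7763  a^+=0.4650
step 3: x_pred=6.0429  r=-7.9629  x^+=1.8624  v^+=1.3403  a^+=-0.0236
step 4: x_pred=3.4143  r=-1.7843  x^+=2.4776  v^+=1.0930  a^+=-0.1331
step 5: x_pred=3.6653  r=1.5547  x^+=4.4815  v^+=1.1286  a^+=-0.0377
step 6: x_pred=5.7762  r=0.0338  x^+=5.7939  v^+=1.0887  a^+=-0.0356
step 7: x_pred=7.0433  r=-5.6233  x^+=4.0910  v^+=0.3549  a^+=-0.3807

v_post = 0.3549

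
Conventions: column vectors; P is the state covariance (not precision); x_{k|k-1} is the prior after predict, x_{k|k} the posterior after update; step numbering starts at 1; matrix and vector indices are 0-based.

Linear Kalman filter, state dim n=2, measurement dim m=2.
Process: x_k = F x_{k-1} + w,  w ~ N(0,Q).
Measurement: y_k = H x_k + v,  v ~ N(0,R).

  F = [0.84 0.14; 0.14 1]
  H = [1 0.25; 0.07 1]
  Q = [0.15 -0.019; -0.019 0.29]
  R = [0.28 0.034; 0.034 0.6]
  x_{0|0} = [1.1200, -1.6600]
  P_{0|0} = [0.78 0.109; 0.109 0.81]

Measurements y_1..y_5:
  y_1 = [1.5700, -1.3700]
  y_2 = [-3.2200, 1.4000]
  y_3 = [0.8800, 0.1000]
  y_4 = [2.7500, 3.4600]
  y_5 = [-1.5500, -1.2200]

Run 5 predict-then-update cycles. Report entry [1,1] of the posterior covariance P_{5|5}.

P_post[1,1] = 0.2871

step 1: x^-=[0.7084, -1.5032]  P^-=[0.7419 0.2798; 0.2798 1.1458]  S=[1.2334 0.6571; 0.6571 1.7886]  K=[0.6955 -0.0700; 0.1392 0.6004]  nu=[1.2374, 0.0836]  x^+=[1.5632, -1.2807]  P^+=[0.2005 -0.0324; -0.0324 0.3672]
step 2: x^-=[1.1338, -1.0619]  P^-=[0.2910 0.0281; 0.0281 0.6521]  S=[0.6258 0.2460; 0.2460 1.2575]  K=[0.4995 -0.0592; 0.1094 0.4988]  nu=[-4.0883, 2.3825]  x^+=[-1.0493, -0.3208]  P^+=[0.1450 -0.0287; -0.0287 0.3050]
step 3: x^-=[-0.9263, -0.4677]  P^-=[0.2516 0.0161; 0.0161 0.5898]  S=[0.5765 0.2155; 0.2155 1.1933]  K=[0.4641 -0.0555; 0.1058 0.4761]  nu=[1.9232, 0.6325]  x^+=[-0.0688, 0.0369]  P^+=[0.1348 -0.0270; -0.0270 0.2911]
step 4: x^-=[-0.0526, 0.0273]  P^-=[0.2445 0.0144; 0.0144 0.5762]  S=[0.5677 0.2098; 0.2098 1.1795]  K=[0.4572 -0.0546; 0.1052 0.4707]  nu=[2.7958, 3.4364]  x^+=[1.0379, 1.9389]  P^+=[0.1328 -0.0265; -0.0265 0.2879]
step 5: x^-=[1.1433, 2.0842]  P^-=[0.2431 0.0141; 0.0141 0.5730]  S=[0.5660 0.2086; 0.2086 1.1762]  K=[0.4558 -0.0544; 0.1050 0.4694]  nu=[-3.2143, -3.3842]  x^+=[-0.1378, 0.1580]  P^+=[0.1324 -0.0264; -0.0264 0.2871]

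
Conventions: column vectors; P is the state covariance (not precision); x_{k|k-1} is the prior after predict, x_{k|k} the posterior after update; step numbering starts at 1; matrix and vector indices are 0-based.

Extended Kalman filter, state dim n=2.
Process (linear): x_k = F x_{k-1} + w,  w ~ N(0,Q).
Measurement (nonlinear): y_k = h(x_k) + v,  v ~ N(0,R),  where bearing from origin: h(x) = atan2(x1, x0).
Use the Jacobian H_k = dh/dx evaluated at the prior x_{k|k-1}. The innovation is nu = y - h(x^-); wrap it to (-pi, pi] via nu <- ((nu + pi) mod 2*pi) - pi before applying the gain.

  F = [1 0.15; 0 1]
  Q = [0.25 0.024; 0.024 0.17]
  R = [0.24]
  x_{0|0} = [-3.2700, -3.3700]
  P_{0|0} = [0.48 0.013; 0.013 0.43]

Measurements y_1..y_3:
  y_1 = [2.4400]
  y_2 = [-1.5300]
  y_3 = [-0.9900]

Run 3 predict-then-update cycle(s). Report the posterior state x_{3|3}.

x_post = [-4.4827, -3.8504]

step 1: x^-=[-3.7755, -3.3700]  P^-=[0.7436 0.1015; 0.1015 0.6000]  H_jac=[0.1316 -0.1474]  S=[0.2620]  K=[0.3164; -0.2866]  nu=[-1.4303]  x^+=[-4.2280, -2.9600]  P^+=[0.7174 0.1253; 0.1253 0.5785]
step 2: x^-=[-4.6720, -2.9600]  P^-=[1.0179 0.2360; 0.2360 0.7485]  H_jac=[0.0968 -0.1527]  S=[0.2600]  K=[0.2402; -0.3518]  nu=[1.0469]  x^+=[-4.4205, -3.3283]  P^+=[1.0029 0.2580; 0.2580 0.7163]
step 3: x^-=[-4.9198, -3.3283]  P^-=[1.3465 0.3894; 0.3894 0.8863]  H_jac=[0.0943 -0.1394]  S=[0.2590]  K=[0.2808; -0.3354]  nu=[1.5568]  x^+=[-4.4827, -3.8504]  P^+=[1.3260 0.4138; 0.4138 0.8572]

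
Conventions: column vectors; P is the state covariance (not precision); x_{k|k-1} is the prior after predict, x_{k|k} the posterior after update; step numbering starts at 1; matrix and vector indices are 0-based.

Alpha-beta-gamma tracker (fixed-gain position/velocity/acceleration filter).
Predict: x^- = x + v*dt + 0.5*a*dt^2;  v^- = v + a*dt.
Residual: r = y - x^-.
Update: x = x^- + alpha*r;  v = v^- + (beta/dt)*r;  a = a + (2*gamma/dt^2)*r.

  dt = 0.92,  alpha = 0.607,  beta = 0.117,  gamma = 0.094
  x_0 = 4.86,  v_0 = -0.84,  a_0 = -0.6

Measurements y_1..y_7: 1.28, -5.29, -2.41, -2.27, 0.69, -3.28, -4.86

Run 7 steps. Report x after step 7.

step 1: x_pred=3.8333  r=-2.5533  x^+=2.2834  v^+=-1.7167  a^+=-1.1671
step 2: x_pred=0.2101  r=-5.5001  x^+=-3.1284  v^+=-3.4899  a^+=-2.3888
step 3: x_pred=-7.3501  r=4.9401  x^+=-4.3515  v^+=-5.0594  a^+=-1.2915
step 4: x_pred=-9.5527  r=7.2827  x^+=-5.1321  v^+=-5.3214  a^+=0.3261
step 5: x_pred=-9.8898  r=10.5798  x^+=-3.4679  v^+=-3.6759  a^+=2.6760
step 6: x_pred=-5.7172  r=2.4372  x^+=-4.2378  v^+=-0.9040  a^+=3.2174
step 7: x_pred=-3.7079  r=-1.1521  x^+=-4.4072  v^+=1.9095  a^+=2.9615

x_post = -4.4072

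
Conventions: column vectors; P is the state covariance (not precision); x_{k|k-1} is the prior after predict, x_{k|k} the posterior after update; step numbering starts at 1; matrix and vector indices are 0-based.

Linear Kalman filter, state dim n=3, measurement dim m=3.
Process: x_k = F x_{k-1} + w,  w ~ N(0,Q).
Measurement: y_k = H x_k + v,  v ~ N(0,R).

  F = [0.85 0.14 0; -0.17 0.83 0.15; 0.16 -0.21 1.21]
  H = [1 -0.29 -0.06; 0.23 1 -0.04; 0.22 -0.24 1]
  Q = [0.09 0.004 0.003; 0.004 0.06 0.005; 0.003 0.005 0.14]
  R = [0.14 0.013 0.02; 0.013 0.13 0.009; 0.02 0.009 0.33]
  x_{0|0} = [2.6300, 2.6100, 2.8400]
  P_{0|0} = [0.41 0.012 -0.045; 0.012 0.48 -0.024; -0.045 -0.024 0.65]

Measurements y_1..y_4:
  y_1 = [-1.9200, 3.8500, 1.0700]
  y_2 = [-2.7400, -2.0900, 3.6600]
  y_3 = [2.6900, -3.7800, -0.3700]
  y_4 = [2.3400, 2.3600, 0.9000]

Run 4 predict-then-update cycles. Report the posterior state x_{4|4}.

step 1: x^-=[2.6009, 2.1452, 3.3091]  P^-=[0.3985 0.0025 -0.0076; 0.0025 0.4101 0.0150; -0.0076 0.0150 1.1173]  S=[0.5770 -0.0096 0.0568; -0.0096 0.5630 -0.1001; 0.0568 -0.1001 1.4794]  K=[0.6893 0.1866 0.0399; -0.1914 0.7251 0.0004; -0.2109 0.0765 0.7649]  nu=[-3.7002, 1.2390, -2.2965]  x^+=[0.1897, 3.7508, 2.4276]  P^+=[0.1032 0.0102 0.0084; 0.0102 0.0903 0.0223; 0.0084 0.0223 0.2524]
step 2: x^-=[0.6863, 3.4450, 2.1801]  P^-=[0.1687 0.0081 0.0252; 0.0081 0.1331 0.0541; 0.0252 0.0541 0.5074]  S=[0.3160 0.0180 0.0434; 0.0180 0.2718 0.0268; 0.0434 0.0268 0.8375]  K=[0.5087 0.1310 0.0415; -0.1379 0.4959 0.0198; -0.1546 0.0966 0.6019]  nu=[-2.2965, -5.6057, 2.1557]  x^+=[-1.1269, 1.0249, 3.2914]  P^+=[0.0763 0.0069 0.0099; 0.0069 0.0621 0.0217; 0.0099 0.0217 0.1994]
step 3: x^-=[-0.8144, 1.5359, 3.5870]  P^-=[0.1480 0.0066 0.0243; 0.0066 0.1125 0.0487; 0.0243 0.0487 0.4290]  S=[0.2940 0.0179 0.0432; 0.0179 0.2497 0.0280; 0.0432 0.0280 0.7593]  K=[0.4787 0.1198 0.0412; -0.1294 0.4556 0.0211; -0.1412 0.0960 0.5612]  nu=[4.1651, -4.9851, -3.4092]  x^+=[0.4415, -1.3463, 0.6067]  P^+=[0.0717 0.0061 0.0099; 0.0061 0.0572 0.0209; 0.0099 0.0209 0.1861]
step 4: x^-=[0.1868, -1.1015, 1.0875]  P^-=[0.1444 0.0061 0.0239; 0.0061 0.1086 0.0464; 0.0239 0.0464 0.4096]  S=[0.2902 0.0179 0.0437; 0.0179 0.2456 0.0269; 0.0437 0.0269 0.7404]  K=[0.4731 0.1173 0.0410; -0.1277 0.4475 0.0205; -0.1373 0.0941 0.5499]  nu=[1.8990, 3.4620, -0.4930]  x^+=[1.4712, 0.1953, 0.8814]  P^+=[0.0709 0.0059 0.0099; 0.0059 0.0562 0.0204; 0.0099 0.0204 0.1823]

x_post = [1.4712, 0.1953, 0.8814]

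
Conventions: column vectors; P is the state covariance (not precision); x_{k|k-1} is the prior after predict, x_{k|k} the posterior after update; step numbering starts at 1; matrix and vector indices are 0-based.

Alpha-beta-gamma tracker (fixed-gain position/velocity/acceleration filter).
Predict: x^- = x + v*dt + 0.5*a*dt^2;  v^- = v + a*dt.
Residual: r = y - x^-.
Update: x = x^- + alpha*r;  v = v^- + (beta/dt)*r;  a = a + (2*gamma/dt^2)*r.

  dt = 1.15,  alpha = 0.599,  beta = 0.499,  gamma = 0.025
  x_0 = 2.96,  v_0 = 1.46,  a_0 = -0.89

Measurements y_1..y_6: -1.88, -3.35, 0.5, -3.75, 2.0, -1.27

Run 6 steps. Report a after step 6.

step 1: x_pred=4.0505  r=-5.9305  x^+=0.4981  v^+=-2.1368  a^+=-1.1142
step 2: x_pred=-2.6960  r=-0.6540  x^+=-3.0877  v^+=-3.7019  a^+=-1.1389
step 3: x_pred=-8.0981  r=8.5981  x^+=-2.9478  v^+=-1.2809  a^+=-0.8139
step 4: x_pred=-4.9590  r=1.2090  x^+=-4.2348  v^+=-1.6922  a^+=-0.7682
step 5: x_pred=-6.6888  r=8.6888  x^+=-1.4842  v^+=1.1946  a^+=-0.4397
step 6: x_pred=-0.4012  r=-0.8688  x^+=-0.9216  v^+=0.3120  a^+=-0.4725

a_post = -0.4725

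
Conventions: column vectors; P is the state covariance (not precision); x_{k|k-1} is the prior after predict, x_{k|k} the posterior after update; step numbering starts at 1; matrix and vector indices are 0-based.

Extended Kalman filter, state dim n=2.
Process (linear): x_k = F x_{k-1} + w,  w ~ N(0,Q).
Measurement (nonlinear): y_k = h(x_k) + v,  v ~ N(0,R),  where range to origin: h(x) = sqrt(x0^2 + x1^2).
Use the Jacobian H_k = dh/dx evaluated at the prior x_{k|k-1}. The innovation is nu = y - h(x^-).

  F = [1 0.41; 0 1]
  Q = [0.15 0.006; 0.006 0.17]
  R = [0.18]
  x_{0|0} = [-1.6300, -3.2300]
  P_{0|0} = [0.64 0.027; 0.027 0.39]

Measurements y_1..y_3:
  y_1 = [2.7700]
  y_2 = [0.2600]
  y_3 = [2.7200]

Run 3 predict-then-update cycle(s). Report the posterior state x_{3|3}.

step 1: x^-=[-2.9543, -3.2300]  P^-=[0.8777 0.1929; 0.1929 0.5600]  H_jac=[-0.6749 -0.7379]  S=[1.0768]  K=[-0.6823; -0.5046]  nu=[-1.6073]  x^+=[-1.8577, -2.4189]  P^+=[0.3764 -0.1779; -0.1779 0.2858]
step 2: x^-=[-2.8494, -2.4189]  P^-=[0.4286 -0.0547; -0.0547 0.4558]  H_jac=[-0.7623 -0.6472]  S=[0.5660]  K=[-0.5147; -0.4475]  nu=[-3.4777]  x^+=[-1.0593, -0.8628]  P^+=[0.2786 -0.1851; -0.1851 0.3425]
step 3: x^-=[-1.4130, -0.8628]  P^-=[0.3345 -0.0387; -0.0387 0.5125]  H_jac=[-0.8535 -0.5211]  S=[0.5284]  K=[-0.5021; -0.4430]  nu=[1.0644]  x^+=[-1.9474, -1.3343]  P^+=[0.2013 -0.1562; -0.1562 0.4088]

x_post = [-1.9474, -1.3343]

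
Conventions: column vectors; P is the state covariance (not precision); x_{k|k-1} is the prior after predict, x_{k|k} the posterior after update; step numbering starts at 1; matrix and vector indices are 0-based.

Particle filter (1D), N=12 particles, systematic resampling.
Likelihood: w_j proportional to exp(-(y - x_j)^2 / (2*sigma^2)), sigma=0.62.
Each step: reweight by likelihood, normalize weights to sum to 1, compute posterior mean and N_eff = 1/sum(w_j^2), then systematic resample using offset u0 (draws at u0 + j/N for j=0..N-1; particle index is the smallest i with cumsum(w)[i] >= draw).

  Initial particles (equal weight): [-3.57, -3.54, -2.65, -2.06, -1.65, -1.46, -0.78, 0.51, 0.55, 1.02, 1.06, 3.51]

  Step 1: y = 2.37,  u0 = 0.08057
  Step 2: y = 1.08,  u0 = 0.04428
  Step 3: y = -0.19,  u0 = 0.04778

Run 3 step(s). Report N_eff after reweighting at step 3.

step 1: w=[0.0000, 0.0000, 0.0000, 0.0000, 0.0000, 0.0000, 0.0000, 0.0271, 0.0328, 0.2280, 0.2619, 0.4502]  mean=2.1221  Neff=3.0767  idx=[9, 9, 9, 10, 10, 10, 11, 11, 11, 11, 11, 11]
step 2: w=[0.1662, 0.1662, 0.1662, 0.1669, 0.1669, 0.1669, 0.0001, 0.0001, 0.0001, 0.0001, 0.0001, 0.0001]  mean=1.0412  Neff=6.0055  idx=[0, 0, 1, 1, 2, 2, 3, 3, 4, 4, 5, 5]
step 3: w=[0.0887, 0.0887, 0.0887, 0.0887, 0.0887, 0.0887, 0.0780, 0.0780, 0.0780, 0.0780, 0.0780, 0.0780]  mean=1.0387  Neff=11.9512  idx=[0, 1, 2, 3, 4, 5, 6, 7, 8, 9, 10, 11]

N_eff = 11.9512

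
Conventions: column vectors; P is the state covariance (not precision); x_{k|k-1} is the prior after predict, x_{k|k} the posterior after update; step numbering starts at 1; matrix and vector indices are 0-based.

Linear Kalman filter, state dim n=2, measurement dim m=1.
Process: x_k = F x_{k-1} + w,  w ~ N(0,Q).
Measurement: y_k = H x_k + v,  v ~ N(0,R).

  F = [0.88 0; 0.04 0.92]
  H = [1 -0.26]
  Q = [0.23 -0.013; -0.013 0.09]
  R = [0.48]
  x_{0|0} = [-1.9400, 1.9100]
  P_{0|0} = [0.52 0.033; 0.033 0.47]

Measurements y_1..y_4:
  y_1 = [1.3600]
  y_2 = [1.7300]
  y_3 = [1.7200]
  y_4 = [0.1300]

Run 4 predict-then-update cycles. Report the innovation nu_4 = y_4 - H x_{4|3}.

step 1: x^-=[-1.7072, 1.6796]  P^-=[0.6327 0.0320; 0.0320 0.4911]  S=[1.1292]  K=[0.5529; -0.0847]  nu=[3.5039]  x^+=[0.2301, 1.3828]  P^+=[0.2875 0.0849; 0.0849 0.4830]
step 2: x^-=[0.2025, 1.2814]  P^-=[0.4526 0.0659; 0.0659 0.5055]  S=[0.9325]  K=[0.4670; -0.0703]  nu=[1.8606]  x^+=[1.0714, 1.1506]  P^+=[0.2492 0.0965; 0.0965 0.5009]
step 3: x^-=[0.9429, 1.1014]  P^-=[0.4230 0.0739; 0.0739 0.5214]  S=[0.8998]  K=[0.4487; -0.0686]  nu=[1.0635]  x^+=[1.4201, 1.0285]  P^+=[0.2418 0.1016; 0.1016 0.5172]
step 4: x^-=[1.2497, 1.0030]  P^-=[0.4173 0.0777; 0.0777 0.5356]  S=[0.8930]  K=[0.4446; -0.0689]  nu=[-0.8589]  x^+=[0.8678, 1.0622]  P^+=[0.2407 0.1051; 0.1051 0.5314]

innov = [-0.8589]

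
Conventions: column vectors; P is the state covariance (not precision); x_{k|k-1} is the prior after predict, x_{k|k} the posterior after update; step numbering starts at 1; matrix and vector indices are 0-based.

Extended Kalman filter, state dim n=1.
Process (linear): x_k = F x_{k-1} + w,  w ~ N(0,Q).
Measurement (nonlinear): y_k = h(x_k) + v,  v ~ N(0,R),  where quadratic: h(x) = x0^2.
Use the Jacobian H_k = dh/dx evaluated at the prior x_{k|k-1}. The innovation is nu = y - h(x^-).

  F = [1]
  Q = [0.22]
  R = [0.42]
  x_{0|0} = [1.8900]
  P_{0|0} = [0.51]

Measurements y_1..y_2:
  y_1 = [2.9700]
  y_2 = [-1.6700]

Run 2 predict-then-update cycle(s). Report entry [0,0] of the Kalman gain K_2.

step 1: x^-=[1.8900]  P^-=[0.7300]  H_jac=[3.7800]  S=[10.8505]  K=[0.2543]  nu=[-0.6021]  x^+=[1.7369]  P^+=[0.0283]
step 2: x^-=[1.7369]  P^-=[0.2483]  H_jac=[3.4738]  S=[3.4157]  K=[0.2525]  nu=[-4.6868]  x^+=[0.5536]  P^+=[0.0305]

K[0,0] = 0.2525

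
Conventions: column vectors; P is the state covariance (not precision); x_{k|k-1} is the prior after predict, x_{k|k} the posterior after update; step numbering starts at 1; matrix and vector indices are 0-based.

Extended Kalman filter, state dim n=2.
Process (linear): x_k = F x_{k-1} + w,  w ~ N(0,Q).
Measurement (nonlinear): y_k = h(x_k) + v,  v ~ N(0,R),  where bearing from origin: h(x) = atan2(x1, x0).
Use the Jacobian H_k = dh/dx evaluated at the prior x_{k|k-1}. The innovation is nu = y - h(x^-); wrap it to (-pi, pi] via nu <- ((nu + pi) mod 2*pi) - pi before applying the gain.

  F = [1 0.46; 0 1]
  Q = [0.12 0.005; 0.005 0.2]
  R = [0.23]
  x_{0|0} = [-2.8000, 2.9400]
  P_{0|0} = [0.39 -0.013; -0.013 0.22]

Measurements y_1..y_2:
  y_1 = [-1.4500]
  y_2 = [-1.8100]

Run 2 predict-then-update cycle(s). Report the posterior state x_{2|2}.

step 1: x^-=[-1.4476, 2.9400]  P^-=[0.5446 0.0932; 0.0932 0.4200]  H_jac=[-0.2738 -0.1348]  S=[0.2853]  K=[-0.5666; -0.2878]  nu=[2.8049]  x^+=[-3.0367, 2.1326]  P^+=[0.4530 0.0467; 0.0467 0.3964]
step 2: x^-=[-2.0557, 2.1326]  P^-=[0.6998 0.2340; 0.2340 0.5964]  H_jac=[-0.2431 -0.2343]  S=[0.3307]  K=[-0.6801; -0.5944]  nu=[2.1354]  x^+=[-3.5079, 0.8633]  P^+=[0.5468 0.1003; 0.1003 0.4795]

x_post = [-3.5079, 0.8633]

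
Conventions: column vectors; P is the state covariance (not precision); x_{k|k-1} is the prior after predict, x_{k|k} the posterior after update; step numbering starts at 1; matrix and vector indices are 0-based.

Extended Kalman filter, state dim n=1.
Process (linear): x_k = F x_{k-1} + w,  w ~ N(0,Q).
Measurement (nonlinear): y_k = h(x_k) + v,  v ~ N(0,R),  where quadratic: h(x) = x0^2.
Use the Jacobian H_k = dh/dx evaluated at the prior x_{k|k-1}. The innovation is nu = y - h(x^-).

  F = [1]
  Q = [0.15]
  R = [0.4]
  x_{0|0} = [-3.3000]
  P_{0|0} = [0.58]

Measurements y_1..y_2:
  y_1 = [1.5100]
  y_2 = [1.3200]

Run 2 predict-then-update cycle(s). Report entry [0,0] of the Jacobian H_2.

step 1: x^-=[-3.3000]  P^-=[0.7300]  H_jac=[-6.6000]  S=[32.1988]  K=[-0.1496]  nu=[-9.3800]  x^+=[-1.8964]  P^+=[0.0091]
step 2: x^-=[-1.8964]  P^-=[0.1591]  H_jac=[-3.7929]  S=[2.6884]  K=[-0.2244]  nu=[-2.2765]  x^+=[-1.3855]  P^+=[0.0237]

H_jac[0,0] = -3.7929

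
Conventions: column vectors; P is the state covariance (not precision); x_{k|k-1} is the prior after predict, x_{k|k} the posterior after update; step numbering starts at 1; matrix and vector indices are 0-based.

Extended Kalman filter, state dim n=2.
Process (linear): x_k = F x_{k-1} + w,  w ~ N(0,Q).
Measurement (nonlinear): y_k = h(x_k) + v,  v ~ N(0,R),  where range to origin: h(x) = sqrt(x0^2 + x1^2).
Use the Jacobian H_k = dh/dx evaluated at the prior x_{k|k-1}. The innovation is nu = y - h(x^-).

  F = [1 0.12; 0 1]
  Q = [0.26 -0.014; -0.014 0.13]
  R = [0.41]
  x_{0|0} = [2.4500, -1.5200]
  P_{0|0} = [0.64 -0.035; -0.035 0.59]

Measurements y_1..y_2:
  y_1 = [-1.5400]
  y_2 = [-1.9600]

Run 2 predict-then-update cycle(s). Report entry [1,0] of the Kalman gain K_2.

K[1,0] = -0.4486

step 1: x^-=[2.2676, -1.5200]  P^-=[0.9001 0.0218; 0.0218 0.7200]  H_jac=[0.8307 -0.5568]  S=[1.2341]  K=[0.5960; -0.3102]  nu=[-4.2699]  x^+=[-0.2773, -0.1956]  P^+=[0.4617 0.2499; 0.2499 0.6013]
step 2: x^-=[-0.3008, -0.1956]  P^-=[0.7904 0.3081; 0.3081 0.7313]  H_jac=[-0.8383 -0.5452]  S=[1.4644]  K=[-0.5671; -0.4486]  nu=[-2.3188]  x^+=[1.0143, 0.8446]  P^+=[0.3193 -0.0645; -0.0645 0.4366]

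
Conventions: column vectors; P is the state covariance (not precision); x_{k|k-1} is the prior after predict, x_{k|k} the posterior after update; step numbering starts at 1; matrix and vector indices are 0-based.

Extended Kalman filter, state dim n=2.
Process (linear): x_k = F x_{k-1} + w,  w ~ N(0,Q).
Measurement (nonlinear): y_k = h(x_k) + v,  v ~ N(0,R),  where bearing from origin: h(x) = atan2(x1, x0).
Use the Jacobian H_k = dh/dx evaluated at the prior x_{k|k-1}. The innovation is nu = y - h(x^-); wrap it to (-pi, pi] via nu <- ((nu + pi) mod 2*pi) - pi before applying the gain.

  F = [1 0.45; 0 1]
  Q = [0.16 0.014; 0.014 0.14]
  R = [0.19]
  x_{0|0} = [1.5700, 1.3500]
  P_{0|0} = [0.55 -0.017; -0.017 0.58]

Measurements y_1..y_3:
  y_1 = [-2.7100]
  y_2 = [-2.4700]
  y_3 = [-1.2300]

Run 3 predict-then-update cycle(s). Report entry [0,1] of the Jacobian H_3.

step 1: x^-=[2.1775, 1.3500]  P^-=[0.8122 0.2580; 0.2580 0.7200]  H_jac=[-0.2057 0.3317]  S=[0.2684]  K=[-0.3035; 0.6922]  nu=[3.0182]  x^+=[1.2616, 3.4393]  P^+=[0.7874 0.3144; 0.3144 0.5914]
step 2: x^-=[2.8093, 3.4393]  P^-=[1.3501 0.5945; 0.5945 0.7314]  H_jac=[-0.1744 0.1425]  S=[0.2164]  K=[-0.6968; 0.0023]  nu=[2.9273]  x^+=[0.7694, 3.4462]  P^+=[1.2451 0.5949; 0.5949 0.7314]
step 3: x^-=[2.3202, 3.4462]  P^-=[2.0885 0.9380; 0.9380 0.8714]  H_jac=[-0.1997 0.1344]  S=[0.2387]  K=[-1.2190; -0.2939]  nu=[-2.2082]  x^+=[5.0120, 4.0952]  P^+=[1.7339 0.8525; 0.8525 0.8508]

H_jac[0,1] = 0.1344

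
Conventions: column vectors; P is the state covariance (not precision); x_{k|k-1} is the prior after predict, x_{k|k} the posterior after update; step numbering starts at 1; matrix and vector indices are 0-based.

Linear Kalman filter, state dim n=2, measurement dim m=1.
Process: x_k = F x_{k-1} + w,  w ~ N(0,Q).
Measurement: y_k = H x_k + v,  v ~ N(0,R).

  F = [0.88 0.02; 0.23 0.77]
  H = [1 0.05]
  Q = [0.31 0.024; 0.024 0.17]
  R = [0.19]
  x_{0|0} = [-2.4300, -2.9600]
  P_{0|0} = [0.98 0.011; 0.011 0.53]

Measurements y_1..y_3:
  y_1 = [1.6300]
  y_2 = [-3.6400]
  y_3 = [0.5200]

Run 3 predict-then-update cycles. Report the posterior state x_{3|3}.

step 1: x^-=[-2.1976, -2.8381]  P^-=[1.0695 0.2380; 0.2380 0.5400]  S=[1.2847]  K=[0.8418; 0.2063]  nu=[3.9695]  x^+=[1.1439, -2.0192]  P^+=[0.1592 0.0149; 0.0149 0.4853]
step 2: x^-=[0.9662, -1.2917]  P^-=[0.4340 0.0739; 0.0739 0.4714]  S=[0.6326]  K=[0.6919; 0.1541]  nu=[-4.5416]  x^+=[-2.1763, -1.9914]  P^+=[0.1311 0.0064; 0.0064 0.4564]
step 3: x^-=[-1.9550, -2.0339]  P^-=[0.4120 0.0620; 0.0620 0.4498]  S=[0.6093]  K=[0.6812; 0.1386]  nu=[2.5767]  x^+=[-0.1997, -1.6767]  P^+=[0.1292 0.0044; 0.0044 0.4381]

x_post = [-0.1997, -1.6767]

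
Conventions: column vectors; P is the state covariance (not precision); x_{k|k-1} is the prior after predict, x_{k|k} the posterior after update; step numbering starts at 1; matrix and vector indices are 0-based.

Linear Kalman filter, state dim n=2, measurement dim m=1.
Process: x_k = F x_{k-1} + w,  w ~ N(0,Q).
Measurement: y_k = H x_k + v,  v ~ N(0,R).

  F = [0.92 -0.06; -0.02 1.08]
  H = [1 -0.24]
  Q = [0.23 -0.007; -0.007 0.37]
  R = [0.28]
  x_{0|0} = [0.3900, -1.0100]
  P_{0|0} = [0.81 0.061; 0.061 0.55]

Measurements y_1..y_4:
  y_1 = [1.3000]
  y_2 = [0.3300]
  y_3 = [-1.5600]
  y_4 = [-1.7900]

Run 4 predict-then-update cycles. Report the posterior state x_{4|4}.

x_post = [-1.1768, 0.6567]

step 1: x^-=[0.4194, -1.0986]  P^-=[0.9108 0.0031; 0.0031 1.0092]  S=[1.2475]  K=[0.7295; -0.1916]  nu=[0.6169]  x^+=[0.8695, -1.2168]  P^+=[0.2469 0.1776; 0.1776 0.9634]
step 2: x^-=[0.8729, -1.3316]  P^-=[0.4228 0.1027; 0.1027 1.4861]  S=[0.7392]  K=[0.5387; -0.3437]  nu=[-0.8625]  x^+=[0.4083, -1.0352]  P^+=[0.2083 0.2395; 0.2395 1.3988]
step 3: x^-=[0.4377, -1.1261]  P^-=[0.3849 0.1368; 0.1368 1.9913]  S=[0.7140]  K=[0.4931; -0.4778]  nu=[-2.2680]  x^+=[-0.6807, -0.0424]  P^+=[0.2113 0.3050; 0.3050 1.8283]
step 4: x^-=[-0.6237, -0.0322]  P^-=[0.3817 0.1741; 0.1741 2.4895]  S=[0.7216]  K=[0.4711; -0.5868]  nu=[-1.1740]  x^+=[-1.1768, 0.6567]  P^+=[0.2216 0.3735; 0.3735 2.2410]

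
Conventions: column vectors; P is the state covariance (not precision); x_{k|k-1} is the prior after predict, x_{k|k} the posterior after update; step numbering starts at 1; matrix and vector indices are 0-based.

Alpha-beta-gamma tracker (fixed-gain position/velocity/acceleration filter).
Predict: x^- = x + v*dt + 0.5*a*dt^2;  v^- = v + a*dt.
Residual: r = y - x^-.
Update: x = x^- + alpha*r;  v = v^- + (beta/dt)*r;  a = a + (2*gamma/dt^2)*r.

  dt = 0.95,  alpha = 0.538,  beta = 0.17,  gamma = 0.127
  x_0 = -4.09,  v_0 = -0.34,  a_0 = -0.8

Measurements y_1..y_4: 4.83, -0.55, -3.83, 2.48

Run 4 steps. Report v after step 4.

step 1: x_pred=-4.7740  r=9.6040  x^+=0.3930  v^+=0.6186  a^+=1.9030
step 2: x_pred=1.8393  r=-2.3893  x^+=0.5539  v^+=1.9989  a^+=1.2305
step 3: x_pred=3.0080  r=-6.8380  x^+=-0.6708  v^+=1.9442  a^+=-0.6940
step 4: x_pred=0.8630  r=1.6170  x^+=1.7329  v^+=1.5742  a^+=-0.2389

v_post = 1.5742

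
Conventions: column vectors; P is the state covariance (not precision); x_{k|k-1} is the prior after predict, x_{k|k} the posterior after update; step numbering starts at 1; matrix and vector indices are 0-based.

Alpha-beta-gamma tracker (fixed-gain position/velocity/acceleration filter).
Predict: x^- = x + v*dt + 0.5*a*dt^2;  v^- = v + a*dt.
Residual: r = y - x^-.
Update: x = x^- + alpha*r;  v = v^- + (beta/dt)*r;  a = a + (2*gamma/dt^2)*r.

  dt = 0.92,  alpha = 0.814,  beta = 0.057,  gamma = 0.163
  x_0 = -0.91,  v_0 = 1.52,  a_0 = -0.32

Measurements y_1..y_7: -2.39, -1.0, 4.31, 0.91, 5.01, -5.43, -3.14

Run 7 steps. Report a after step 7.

a_post = -2.5757

step 1: x_pred=0.3530  r=-2.7430  x^+=-1.8798  v^+=1.0557  a^+=-1.3765
step 2: x_pred=-1.4911  r=0.4911  x^+=-1.0914  v^+=-0.1803  a^+=-1.1873
step 3: x_pred=-1.7597  r=6.0697  x^+=3.1810  v^+=-0.8966  a^+=1.1505
step 4: x_pred=2.8431  r=-1.9331  x^+=1.2696  v^+=0.0421  a^+=0.4059
step 5: x_pred=1.4801  r=3.5299  x^+=4.3534  v^+=0.6343  a^+=1.7655
step 6: x_pred=5.6841  r=-11.1141  x^+=-3.3628  v^+=1.5700  a^+=-2.5152
step 7: x_pred=-2.9828  r=-0.1572  x^+=-3.1108  v^+=-0.7538  a^+=-2.5757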